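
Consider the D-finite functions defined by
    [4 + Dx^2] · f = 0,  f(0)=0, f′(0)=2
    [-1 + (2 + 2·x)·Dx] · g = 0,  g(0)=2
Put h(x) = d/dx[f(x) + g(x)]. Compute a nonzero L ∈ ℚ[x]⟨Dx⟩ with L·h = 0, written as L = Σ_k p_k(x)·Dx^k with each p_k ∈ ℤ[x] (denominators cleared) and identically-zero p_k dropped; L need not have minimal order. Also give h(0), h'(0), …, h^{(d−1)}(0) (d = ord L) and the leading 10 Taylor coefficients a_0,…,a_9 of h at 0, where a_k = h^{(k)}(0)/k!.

f: a_k = 0, 2, 0, -4/3, 0, 4/15, 0, -8/315, 0, 4/2835, …
g: a_k = 2, 1, -1/4, 1/8, -5/64, 7/128, -21/512, 33/1024, -429/16384, 715/32768, …
h₀=f+g: left-lcm gives L₀, ord ≤ 3.
h₀' ⇒ L via d/dx closure of L₀.
L = (-124 - 128·x - 64·x^2) + (-152 - 408·x - 384·x^2 - 128·x^3)·Dx + (-31 - 32·x - 16·x^2)·Dx^2 + (-38 - 102·x - 96·x^2 - 32·x^3)·Dx^3  (order 3).
h: a_k = 3, -1/2, -29/8, -5/16, 617/384, -63/256, 2203/46080, -429/2048, 2158097/10321920, -12155/65536, …
ICs: h(0) = 3, h′(0) = -1/2, h′′(0) = -29/4.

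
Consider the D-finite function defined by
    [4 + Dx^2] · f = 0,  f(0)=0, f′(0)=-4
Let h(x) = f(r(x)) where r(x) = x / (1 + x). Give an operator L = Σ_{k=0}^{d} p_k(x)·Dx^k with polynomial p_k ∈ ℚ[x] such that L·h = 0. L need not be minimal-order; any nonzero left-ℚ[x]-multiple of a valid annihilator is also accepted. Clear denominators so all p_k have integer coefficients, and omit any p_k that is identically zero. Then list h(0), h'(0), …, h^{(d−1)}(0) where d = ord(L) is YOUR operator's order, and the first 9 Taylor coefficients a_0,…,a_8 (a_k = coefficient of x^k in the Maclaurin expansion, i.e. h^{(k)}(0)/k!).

L = 4 + (2 + 6·x + 6·x^2 + 2·x^3)·Dx + (1 + 4·x + 6·x^2 + 4·x^3 + x^4)·Dx^2  (order 2).
h: a_k = 0, -4, 4, -4/3, -4, 172/15, -20, 8836/315, -1516/45, …
ICs: h(0) = 0, h′(0) = -4.

f: a_k = 0, -4, 0, 8/3, 0, -8/15, 0, 16/315, 0, …
f∘r: x↦r, Dx↦Dx/r' in L_f ⇒ L₀.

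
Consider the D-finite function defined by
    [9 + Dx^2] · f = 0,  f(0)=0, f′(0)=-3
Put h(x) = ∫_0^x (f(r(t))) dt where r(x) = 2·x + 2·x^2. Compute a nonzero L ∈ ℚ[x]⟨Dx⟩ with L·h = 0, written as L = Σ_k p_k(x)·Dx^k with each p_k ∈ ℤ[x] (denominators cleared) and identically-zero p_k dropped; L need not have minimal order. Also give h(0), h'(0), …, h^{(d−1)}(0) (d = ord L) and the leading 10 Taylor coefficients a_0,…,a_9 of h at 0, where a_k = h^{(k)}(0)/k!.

L = (36 + 216·x + 432·x^2 + 288·x^3)·Dx - 2·Dx^2 + (1 + 2·x)·Dx^3  (order 3).
h: a_k = 0, 0, -3, -2, 9, 108/5, 36/5, -288/7, -2592/35, -144/5, …
ICs: h(0) = 0, h′(0) = 0, h′′(0) = -6.

f: a_k = 0, -3, 0, 9/2, 0, -81/40, 0, 243/560, 0, -243/4480, …
Substitute x→r, Dx→(1/r')Dx; clear ⇒ L₀.
h=∫h₀ ⇒ L = L₀·Dx.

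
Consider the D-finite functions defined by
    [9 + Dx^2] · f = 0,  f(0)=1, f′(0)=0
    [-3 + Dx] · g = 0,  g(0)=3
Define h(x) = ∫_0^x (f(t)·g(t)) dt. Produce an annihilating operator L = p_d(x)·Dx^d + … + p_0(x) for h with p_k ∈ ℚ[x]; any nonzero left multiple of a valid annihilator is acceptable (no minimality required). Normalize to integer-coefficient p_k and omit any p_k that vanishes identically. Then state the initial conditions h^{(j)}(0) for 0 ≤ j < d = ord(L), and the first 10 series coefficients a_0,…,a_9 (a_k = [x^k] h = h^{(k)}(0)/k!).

f: a_k = 1, 0, -9/2, 0, 27/8, 0, -81/80, 0, 729/4480, 0, …
g: a_k = 3, 9, 27/2, 27/2, 81/8, 243/40, 243/80, 729/560, 2187/4480, 729/4480, …
Product ⇒ symmetric product L₀, ord ≤ 2.
h=∫₀ˣh₀: take L = L₀·Dx.
L = 18·Dx - 6·Dx^2 + Dx^3  (order 3).
h: a_k = 0, 3, 9/2, 0, -27/4, -81/10, -81/20, 0, 729/560, 243/280, …
ICs: h(0) = 0, h′(0) = 3, h′′(0) = 9.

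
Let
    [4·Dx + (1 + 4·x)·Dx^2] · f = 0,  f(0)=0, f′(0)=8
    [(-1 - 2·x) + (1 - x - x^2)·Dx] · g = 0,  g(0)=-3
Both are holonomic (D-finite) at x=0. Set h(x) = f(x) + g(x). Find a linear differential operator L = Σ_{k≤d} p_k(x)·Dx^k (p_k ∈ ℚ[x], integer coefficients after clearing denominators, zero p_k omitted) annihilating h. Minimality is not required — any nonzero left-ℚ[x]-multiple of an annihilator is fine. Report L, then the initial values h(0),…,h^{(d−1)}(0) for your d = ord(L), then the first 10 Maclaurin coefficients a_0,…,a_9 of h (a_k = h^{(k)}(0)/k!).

f: a_k = 0, 8, -16, 128/3, -128, 2048/5, -4096/3, 32768/7, -16384, 524288/9, …
g: a_k = -3, -3, -6, -9, -15, -24, -39, -63, -102, -165, …
Weyl lclm of L_f,L_g ⇒ L₀ (ord ≤ 3).
L = (-100 - 272·x - 392·x^2 - 144·x^3 - 96·x^4)·Dx + (7 - 96·x - 434·x^2 - 540·x^3 - 304·x^4 - 160·x^5)·Dx^2 + (4 + 25·x + 28·x^2 - 46·x^3 - 73·x^4 - 76·x^5 - 32·x^6)·Dx^3  (order 3).
h: a_k = -3, 5, -22, 101/3, -143, 1928/5, -4213/3, 32327/7, -16486, 522803/9, …
ICs: h(0) = -3, h′(0) = 5, h′′(0) = -44.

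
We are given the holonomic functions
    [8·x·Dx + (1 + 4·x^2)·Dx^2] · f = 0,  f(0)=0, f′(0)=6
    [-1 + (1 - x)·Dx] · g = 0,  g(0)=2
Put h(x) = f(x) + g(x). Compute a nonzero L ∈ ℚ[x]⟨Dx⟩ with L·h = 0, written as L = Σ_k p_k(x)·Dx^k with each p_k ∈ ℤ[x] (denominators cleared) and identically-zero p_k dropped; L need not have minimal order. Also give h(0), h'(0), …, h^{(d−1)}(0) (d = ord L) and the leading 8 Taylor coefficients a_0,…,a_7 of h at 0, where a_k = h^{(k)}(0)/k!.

L = (8 - 32·x - 96·x^2)·Dx + (-7 + 8·x + 20·x^2 - 96·x^3)·Dx^2 + (1 + 3·x + 12·x^3 - 16·x^4)·Dx^3  (order 3).
h: a_k = 2, 8, 2, -6, 2, 106/5, 2, -370/7, …
ICs: h(0) = 2, h′(0) = 8, h′′(0) = 4.

f: a_k = 0, 6, 0, -8, 0, 96/5, 0, -384/7, …
g: a_k = 2, 2, 2, 2, 2, 2, 2, 2, …
L₀ := lclm(L_f,L_g); ord L₀ ≤ 2+1.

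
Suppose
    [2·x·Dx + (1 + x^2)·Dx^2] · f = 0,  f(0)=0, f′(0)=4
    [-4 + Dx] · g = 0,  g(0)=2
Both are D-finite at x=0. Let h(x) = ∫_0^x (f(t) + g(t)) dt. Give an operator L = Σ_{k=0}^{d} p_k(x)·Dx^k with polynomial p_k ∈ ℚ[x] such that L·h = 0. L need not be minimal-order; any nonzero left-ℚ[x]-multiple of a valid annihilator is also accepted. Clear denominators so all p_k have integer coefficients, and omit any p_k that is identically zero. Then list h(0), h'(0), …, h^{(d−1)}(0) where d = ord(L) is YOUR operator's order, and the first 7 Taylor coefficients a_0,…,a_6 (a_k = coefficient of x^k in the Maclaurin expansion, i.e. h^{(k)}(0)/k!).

L = (4 - 16·x - 12·x^2 - 16·x^3)·Dx^2 + (-9 - 13·x^2 - 8·x^4)·Dx^3 + (2 + x + 4·x^2 + x^3 + 2·x^4)·Dx^4  (order 4).
h: a_k = 0, 2, 6, 16/3, 5, 64/15, 134/45, …
ICs: h(0) = 0, h′(0) = 2, h′′(0) = 12, h′′′(0) = 32.

f: a_k = 0, 4, 0, -4/3, 0, 4/5, 0, …
g: a_k = 2, 8, 16, 64/3, 64/3, 256/15, 512/45, …
h₀=f+g: left-lcm gives L₀, ord ≤ 3.
h=∫h₀ ⇒ L = L₀·Dx.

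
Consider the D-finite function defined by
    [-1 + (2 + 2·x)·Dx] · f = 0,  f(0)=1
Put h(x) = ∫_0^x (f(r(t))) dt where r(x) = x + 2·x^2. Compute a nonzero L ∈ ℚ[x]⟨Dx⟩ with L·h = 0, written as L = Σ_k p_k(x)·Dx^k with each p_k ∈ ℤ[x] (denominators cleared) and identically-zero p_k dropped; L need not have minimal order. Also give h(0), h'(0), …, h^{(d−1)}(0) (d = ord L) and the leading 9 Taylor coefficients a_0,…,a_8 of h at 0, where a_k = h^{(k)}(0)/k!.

f: a_k = 1, 1/2, -1/8, 1/16, -5/128, 7/256, -21/1024, 33/2048, -429/32768, …
Change of var in L_f (x↦r) gives L₀.
h=∫h₀ ⇒ L = L₀·Dx.
L = (-1 - 4·x)·Dx + (2 + 2·x + 4·x^2)·Dx^2  (order 2).
h: a_k = 0, 1, 1/4, 7/24, -7/64, -21/640, 119/1536, -27/1024, -791/16384, …
ICs: h(0) = 0, h′(0) = 1.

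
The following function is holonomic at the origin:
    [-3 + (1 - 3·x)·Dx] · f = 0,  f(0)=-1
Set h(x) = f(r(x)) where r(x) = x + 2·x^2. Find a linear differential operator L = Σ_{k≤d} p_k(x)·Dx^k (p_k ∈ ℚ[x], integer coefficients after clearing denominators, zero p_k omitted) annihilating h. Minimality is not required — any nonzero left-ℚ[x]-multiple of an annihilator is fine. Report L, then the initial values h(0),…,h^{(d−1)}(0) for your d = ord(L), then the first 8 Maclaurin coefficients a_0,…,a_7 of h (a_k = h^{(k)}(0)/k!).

f: a_k = -1, -3, -9, -27, -81, -243, -729, -2187, …
Substitute x→r, Dx→(1/r')Dx; clear ⇒ L₀.
L = (3 + 12·x) + (-1 + 3·x + 6·x^2)·Dx  (order 1).
h: a_k = -1, -3, -15, -63, -279, -1215, -5319, -23247, …
ICs: h(0) = -1.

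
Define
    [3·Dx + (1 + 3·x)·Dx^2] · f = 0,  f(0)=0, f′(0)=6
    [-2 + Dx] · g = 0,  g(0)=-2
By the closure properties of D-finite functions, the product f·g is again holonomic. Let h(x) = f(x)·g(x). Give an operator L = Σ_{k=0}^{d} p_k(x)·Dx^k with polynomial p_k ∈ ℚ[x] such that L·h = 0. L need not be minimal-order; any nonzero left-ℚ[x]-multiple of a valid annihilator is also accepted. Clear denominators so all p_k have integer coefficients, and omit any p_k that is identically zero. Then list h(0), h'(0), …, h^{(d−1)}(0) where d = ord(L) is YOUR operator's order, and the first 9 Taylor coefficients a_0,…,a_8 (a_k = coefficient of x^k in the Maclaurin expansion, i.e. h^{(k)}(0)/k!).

L = (-2 + 12·x) + (-1 - 12·x)·Dx + (1 + 3·x)·Dx^2  (order 2).
h: a_k = 0, -12, -6, -24, 29, -442/5, 220, -60772/105, 46187/30, …
ICs: h(0) = 0, h′(0) = -12.

f: a_k = 0, 6, -9, 18, -81/2, 486/5, -243, 4374/7, -6561/4, …
g: a_k = -2, -4, -4, -8/3, -4/3, -8/15, -8/45, -16/315, -4/315, …
Sym-product of L_f,L_g gives L₀ (≤ ord 2).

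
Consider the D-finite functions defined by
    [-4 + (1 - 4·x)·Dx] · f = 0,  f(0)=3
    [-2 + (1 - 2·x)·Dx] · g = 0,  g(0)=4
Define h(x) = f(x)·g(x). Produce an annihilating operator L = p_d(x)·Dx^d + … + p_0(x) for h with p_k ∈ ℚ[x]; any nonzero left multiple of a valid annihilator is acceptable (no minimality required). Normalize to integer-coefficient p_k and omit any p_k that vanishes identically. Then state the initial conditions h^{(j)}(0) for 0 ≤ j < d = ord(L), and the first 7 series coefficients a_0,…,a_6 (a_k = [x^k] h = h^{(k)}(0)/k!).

L = (-6 + 16·x) + (1 - 6·x + 8·x^2)·Dx  (order 1).
h: a_k = 12, 72, 336, 1440, 5952, 24192, 97536, …
ICs: h(0) = 12.

f: a_k = 3, 12, 48, 192, 768, 3072, 12288, …
g: a_k = 4, 8, 16, 32, 64, 128, 256, …
Product ⇒ symmetric product L₀, ord ≤ 1.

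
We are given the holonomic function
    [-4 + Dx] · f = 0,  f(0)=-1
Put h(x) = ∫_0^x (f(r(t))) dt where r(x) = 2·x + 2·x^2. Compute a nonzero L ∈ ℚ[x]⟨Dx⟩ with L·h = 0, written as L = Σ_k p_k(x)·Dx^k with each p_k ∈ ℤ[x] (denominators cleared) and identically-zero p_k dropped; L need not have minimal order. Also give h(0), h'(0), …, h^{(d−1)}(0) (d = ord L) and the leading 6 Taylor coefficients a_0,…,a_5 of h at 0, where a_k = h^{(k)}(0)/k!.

L = (-8 - 16·x)·Dx + Dx^2  (order 2).
h: a_k = 0, -1, -4, -40/3, -112/3, -1376/15, …
ICs: h(0) = 0, h′(0) = -1.

f: a_k = -1, -4, -8, -32/3, -32/3, -128/15, …
h₀=f(r): pull back L_f along r ⇒ L₀.
∫: right-multiply L₀ by Dx.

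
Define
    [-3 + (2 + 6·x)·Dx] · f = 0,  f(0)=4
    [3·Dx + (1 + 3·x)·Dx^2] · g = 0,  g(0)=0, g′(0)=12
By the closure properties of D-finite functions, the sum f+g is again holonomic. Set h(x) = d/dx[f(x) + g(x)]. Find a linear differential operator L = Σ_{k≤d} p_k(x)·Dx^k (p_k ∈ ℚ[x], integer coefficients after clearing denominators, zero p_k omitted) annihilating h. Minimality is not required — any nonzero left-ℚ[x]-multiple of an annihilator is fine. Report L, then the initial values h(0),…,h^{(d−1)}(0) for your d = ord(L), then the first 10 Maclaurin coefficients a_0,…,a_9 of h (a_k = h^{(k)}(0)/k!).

L = 9 + (15 + 45·x)·Dx + (2 + 12·x + 18·x^2)·Dx^2  (order 2).
h: a_k = 18, -45, 513/4, -2997/8, 70713/64, -419175/128, 4984173/512, -29688525/1024, 1416605193/16384, -8457411123/32768, …
ICs: h(0) = 18, h′(0) = -45.

f: a_k = 4, 6, -9/2, 27/4, -405/32, 1701/64, -15309/256, 72171/512, -2814669/8192, 14073345/16384, …
g: a_k = 0, 12, -18, 36, -81, 972/5, -486, 8748/7, -6561/2, 8748, …
Weyl lclm of L_f,L_g ⇒ L₀ (ord ≤ 3).
Differentiate: ansatz ord ≤ ord L₀ ⇒ L.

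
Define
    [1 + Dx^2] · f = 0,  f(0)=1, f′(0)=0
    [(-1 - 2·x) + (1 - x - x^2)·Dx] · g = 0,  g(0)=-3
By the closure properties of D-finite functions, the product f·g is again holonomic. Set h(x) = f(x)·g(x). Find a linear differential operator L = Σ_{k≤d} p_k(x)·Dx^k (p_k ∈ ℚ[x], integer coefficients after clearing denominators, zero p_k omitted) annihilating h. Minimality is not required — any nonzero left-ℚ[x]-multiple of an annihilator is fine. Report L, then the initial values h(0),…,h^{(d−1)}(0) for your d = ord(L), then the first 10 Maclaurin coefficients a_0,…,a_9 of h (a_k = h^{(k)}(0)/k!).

L = (1 + x + x^2) + (2 + 4·x)·Dx + (-1 + x + x^2)·Dx^2  (order 2).
h: a_k = -3, -3, -9/2, -15/2, -97/8, -157/8, -7619/240, -12329/240, -372363/4480, -1807513/13440, …
ICs: h(0) = -3, h′(0) = -3.

f: a_k = 1, 0, -1/2, 0, 1/24, 0, -1/720, 0, 1/40320, 0, …
g: a_k = -3, -3, -6, -9, -15, -24, -39, -63, -102, -165, …
Product ⇒ symmetric product L₀, ord ≤ 2.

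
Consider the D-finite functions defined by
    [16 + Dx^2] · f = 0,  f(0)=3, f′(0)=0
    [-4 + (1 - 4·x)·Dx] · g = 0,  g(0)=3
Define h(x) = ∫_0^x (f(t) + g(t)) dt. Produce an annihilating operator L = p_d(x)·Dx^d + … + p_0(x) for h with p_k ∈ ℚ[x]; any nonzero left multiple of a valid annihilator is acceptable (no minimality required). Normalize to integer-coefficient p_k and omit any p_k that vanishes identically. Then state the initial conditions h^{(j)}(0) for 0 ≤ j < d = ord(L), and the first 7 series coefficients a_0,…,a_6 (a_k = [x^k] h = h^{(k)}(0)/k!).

L = (-448 + 512·x - 1024·x^2)·Dx + (48 - 320·x + 768·x^2 - 1024·x^3)·Dx^2 + (-28 + 32·x - 64·x^2)·Dx^3 + (3 - 20·x + 48·x^2 - 64·x^3)·Dx^4  (order 4).
h: a_k = 0, 6, 6, 8, 48, 160, 512, …
ICs: h(0) = 0, h′(0) = 6, h′′(0) = 12, h′′′(0) = 48.

f: a_k = 3, 0, -24, 0, 32, 0, -256/15, …
g: a_k = 3, 12, 48, 192, 768, 3072, 12288, …
h₀=f+g: left-lcm gives L₀, ord ≤ 3.
h=∫h₀ ⇒ L = L₀·Dx.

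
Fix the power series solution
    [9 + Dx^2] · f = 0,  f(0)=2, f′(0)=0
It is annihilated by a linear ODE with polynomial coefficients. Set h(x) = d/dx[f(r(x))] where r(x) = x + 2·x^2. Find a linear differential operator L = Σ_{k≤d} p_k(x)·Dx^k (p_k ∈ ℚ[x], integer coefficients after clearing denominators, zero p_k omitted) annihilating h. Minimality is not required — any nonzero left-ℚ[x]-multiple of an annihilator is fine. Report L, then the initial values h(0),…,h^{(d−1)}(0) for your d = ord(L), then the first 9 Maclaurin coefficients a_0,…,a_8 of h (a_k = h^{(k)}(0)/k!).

L = (57 + 144·x + 864·x^2 + 2304·x^3 + 2304·x^4) + (-12 - 48·x)·Dx + (1 + 8·x + 16·x^2)·Dx^2  (order 2).
h: a_k = 0, -18, -108, -117, 270, 19197/20, 13419/10, -29511/280, -401679/140, …
ICs: h(0) = 0, h′(0) = -18.

f: a_k = 2, 0, -9, 0, 27/4, 0, -81/40, 0, 729/2240, …
L₀ from L_f via x↦r, Dx↦r'^{-1}Dx.
Differentiate: ansatz ord ≤ ord L₀ ⇒ L.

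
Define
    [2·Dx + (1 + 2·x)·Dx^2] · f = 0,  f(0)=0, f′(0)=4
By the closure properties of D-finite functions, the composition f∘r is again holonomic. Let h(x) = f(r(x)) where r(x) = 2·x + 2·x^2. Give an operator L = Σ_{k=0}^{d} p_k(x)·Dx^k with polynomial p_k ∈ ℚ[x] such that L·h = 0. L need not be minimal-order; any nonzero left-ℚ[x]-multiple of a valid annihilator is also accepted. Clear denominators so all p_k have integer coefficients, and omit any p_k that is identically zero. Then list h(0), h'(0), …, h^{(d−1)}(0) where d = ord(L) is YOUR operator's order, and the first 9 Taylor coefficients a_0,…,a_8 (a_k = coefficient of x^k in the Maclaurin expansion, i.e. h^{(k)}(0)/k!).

f: a_k = 0, 4, -4, 16/3, -8, 64/5, -64/3, 256/7, -64, …
Change of var in L_f (x↦r) gives L₀.
L = 2·Dx + (1 + 2·x)·Dx^2  (order 2).
h: a_k = 0, 8, -8, 32/3, -16, 128/5, -128/3, 512/7, -128, …
ICs: h(0) = 0, h′(0) = 8.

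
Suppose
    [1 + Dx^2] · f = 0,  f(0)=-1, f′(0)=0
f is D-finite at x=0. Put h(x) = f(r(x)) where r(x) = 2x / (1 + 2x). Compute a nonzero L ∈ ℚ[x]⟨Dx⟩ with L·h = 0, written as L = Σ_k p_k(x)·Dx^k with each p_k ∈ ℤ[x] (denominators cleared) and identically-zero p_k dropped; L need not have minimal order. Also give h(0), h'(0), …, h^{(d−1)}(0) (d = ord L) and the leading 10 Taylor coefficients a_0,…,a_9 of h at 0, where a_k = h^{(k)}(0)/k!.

f: a_k = -1, 0, 1/2, 0, -1/24, 0, 1/720, 0, -1/40320, 0, …
h₀=f(r): pull back L_f along r ⇒ L₀.
L = 4 + (4 + 24·x + 48·x^2 + 32·x^3)·Dx + (1 + 8·x + 24·x^2 + 32·x^3 + 16·x^4)·Dx^2  (order 2).
h: a_k = -1, 0, 2, -8, 70/3, -176/3, 6004/45, -1392/5, 33398/63, -281312/315, …
ICs: h(0) = -1, h′(0) = 0.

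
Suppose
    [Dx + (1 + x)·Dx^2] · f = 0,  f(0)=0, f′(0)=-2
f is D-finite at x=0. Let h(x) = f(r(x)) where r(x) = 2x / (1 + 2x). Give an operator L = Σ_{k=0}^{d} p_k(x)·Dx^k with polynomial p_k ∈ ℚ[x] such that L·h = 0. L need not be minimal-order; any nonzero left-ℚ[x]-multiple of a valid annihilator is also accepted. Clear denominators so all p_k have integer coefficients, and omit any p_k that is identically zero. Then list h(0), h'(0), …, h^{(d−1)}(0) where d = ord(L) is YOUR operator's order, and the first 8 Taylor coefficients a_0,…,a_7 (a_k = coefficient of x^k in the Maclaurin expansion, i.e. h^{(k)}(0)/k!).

L = (6 + 16·x)·Dx + (1 + 6·x + 8·x^2)·Dx^2  (order 2).
h: a_k = 0, -4, 12, -112/3, 120, -1984/5, 1344, -32512/7, …
ICs: h(0) = 0, h′(0) = -4.

f: a_k = 0, -2, 1, -2/3, 1/2, -2/5, 1/3, -2/7, …
Substitute x→r, Dx→(1/r')Dx; clear ⇒ L₀.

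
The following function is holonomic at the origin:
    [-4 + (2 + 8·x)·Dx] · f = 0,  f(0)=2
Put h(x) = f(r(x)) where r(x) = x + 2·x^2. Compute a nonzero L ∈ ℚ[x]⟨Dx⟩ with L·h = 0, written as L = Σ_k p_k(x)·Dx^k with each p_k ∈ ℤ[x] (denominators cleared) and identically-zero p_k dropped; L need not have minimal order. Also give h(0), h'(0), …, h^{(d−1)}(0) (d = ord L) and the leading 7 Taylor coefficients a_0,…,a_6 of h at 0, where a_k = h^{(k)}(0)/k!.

f: a_k = 2, 4, -4, 8, -20, 56, -168, …
f∘r: x↦r, Dx↦Dx/r' in L_f ⇒ L₀.
L = (-2 - 8·x) + (1 + 4·x + 8·x^2)·Dx  (order 1).
h: a_k = 2, 4, 4, -8, 12, -8, -24, …
ICs: h(0) = 2.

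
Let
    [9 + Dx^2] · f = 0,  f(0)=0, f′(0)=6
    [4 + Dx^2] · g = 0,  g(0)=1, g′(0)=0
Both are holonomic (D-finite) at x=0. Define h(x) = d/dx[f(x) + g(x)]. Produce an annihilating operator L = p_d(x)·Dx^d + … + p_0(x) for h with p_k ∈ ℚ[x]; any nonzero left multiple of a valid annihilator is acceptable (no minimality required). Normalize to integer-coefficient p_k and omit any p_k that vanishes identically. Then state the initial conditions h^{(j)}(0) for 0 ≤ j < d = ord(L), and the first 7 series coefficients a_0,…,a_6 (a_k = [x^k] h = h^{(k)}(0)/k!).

f: a_k = 0, 6, 0, -9, 0, 81/20, 0, …
g: a_k = 1, 0, -2, 0, 2/3, 0, -4/45, …
Sum ⇒ L₀ = lclm(L_f,L_g) in ℚ(x)⟨Dx⟩.
Derive L from L₀ (diff closure).
L = 36 + 13·Dx^2 + Dx^4  (order 4).
h: a_k = 6, -4, -27, 8/3, 81/4, -8/15, -243/40, …
ICs: h(0) = 6, h′(0) = -4, h′′(0) = -54, h′′′(0) = 16.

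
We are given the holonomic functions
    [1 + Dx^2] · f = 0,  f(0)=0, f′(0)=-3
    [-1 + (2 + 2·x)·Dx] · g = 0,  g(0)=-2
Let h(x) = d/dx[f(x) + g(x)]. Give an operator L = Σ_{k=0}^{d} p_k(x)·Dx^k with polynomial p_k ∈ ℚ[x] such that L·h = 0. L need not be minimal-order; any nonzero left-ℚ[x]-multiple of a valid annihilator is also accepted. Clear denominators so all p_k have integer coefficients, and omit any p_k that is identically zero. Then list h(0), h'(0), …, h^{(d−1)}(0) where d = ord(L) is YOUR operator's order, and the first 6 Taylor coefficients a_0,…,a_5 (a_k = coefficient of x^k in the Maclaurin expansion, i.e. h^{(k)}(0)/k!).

f: a_k = 0, -3, 0, 1/2, 0, -1/40, …
g: a_k = -2, -1, 1/4, -1/8, 5/64, -7/128, …
h₀=f+g: left-lcm gives L₀, ord ≤ 3.
Derive L from L₀ (diff closure).
L = (-19 - 8·x - 4·x^2) + (-14 - 30·x - 24·x^2 - 8·x^3)·Dx + (-19 - 8·x - 4·x^2)·Dx^2 + (-14 - 30·x - 24·x^2 - 8·x^3)·Dx^3  (order 3).
h: a_k = -4, 1/2, 9/8, 5/16, -51/128, 63/256, …
ICs: h(0) = -4, h′(0) = 1/2, h′′(0) = 9/4.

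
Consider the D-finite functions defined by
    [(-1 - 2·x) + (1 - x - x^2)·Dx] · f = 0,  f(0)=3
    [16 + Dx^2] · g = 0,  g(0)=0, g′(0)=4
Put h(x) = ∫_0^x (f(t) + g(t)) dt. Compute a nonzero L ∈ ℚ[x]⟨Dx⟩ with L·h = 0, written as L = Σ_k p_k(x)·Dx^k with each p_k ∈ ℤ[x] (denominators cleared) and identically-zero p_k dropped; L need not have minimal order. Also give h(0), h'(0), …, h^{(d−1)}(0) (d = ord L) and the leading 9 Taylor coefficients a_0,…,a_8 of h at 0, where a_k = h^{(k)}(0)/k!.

L = (272 + 384·x - 352·x^2 + 192·x^3 + 640·x^4 + 256·x^5)·Dx + (-160 + 368·x + 32·x^2 - 544·x^3 + 48·x^4 + 384·x^5 + 128·x^6)·Dx^2 + (17 + 24·x - 22·x^2 + 12·x^3 + 40·x^4 + 16·x^5)·Dx^3 + (-10 + 23·x + 2·x^2 - 34·x^3 + 3·x^4 + 24·x^5 + 8·x^6)·Dx^4  (order 4).
h: a_k = 0, 3, 7/2, 2, -5/12, 3, 244/45, 39/7, 18821/2520, …
ICs: h(0) = 0, h′(0) = 3, h′′(0) = 7, h′′′(0) = 12.

f: a_k = 3, 3, 6, 9, 15, 24, 39, 63, 102, …
g: a_k = 0, 4, 0, -32/3, 0, 128/15, 0, -1024/315, 0, …
Weyl lclm of L_f,L_g ⇒ L₀ (ord ≤ 3).
h=∫h₀ ⇒ L = L₀·Dx.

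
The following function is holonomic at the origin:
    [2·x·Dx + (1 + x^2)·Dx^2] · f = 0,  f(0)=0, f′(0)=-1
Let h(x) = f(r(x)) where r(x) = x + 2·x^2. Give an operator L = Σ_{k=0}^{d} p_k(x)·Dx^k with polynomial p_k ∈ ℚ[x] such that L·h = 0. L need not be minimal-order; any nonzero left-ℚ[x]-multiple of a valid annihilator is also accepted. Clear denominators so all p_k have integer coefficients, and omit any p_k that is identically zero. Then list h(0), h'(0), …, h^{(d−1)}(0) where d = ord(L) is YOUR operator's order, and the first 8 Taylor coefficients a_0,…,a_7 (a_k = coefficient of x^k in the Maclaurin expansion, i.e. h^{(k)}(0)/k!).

f: a_k = 0, -1, 0, 1/3, 0, -1/5, 0, 1/7, …
L₀ from L_f via x↦r, Dx↦r'^{-1}Dx.
L = (-4 + 2·x + 16·x^2 + 48·x^3 + 48·x^4)·Dx + (1 + 4·x + x^2 + 8·x^3 + 20·x^4 + 16·x^5)·Dx^2  (order 2).
h: a_k = 0, -1, -2, 1/3, 2, 19/5, 2/3, -55/7, …
ICs: h(0) = 0, h′(0) = -1.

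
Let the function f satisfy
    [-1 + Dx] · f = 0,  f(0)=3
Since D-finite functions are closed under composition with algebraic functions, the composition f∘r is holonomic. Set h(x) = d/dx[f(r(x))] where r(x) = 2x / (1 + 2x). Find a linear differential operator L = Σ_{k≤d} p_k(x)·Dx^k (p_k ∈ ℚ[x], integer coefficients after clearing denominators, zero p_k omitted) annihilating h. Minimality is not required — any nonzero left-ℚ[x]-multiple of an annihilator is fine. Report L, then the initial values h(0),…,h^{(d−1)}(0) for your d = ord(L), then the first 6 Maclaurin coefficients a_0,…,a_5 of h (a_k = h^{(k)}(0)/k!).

f: a_k = 3, 3, 3/2, 1/2, 1/8, 1/40, …
h₀=f(r): pull back L_f along r ⇒ L₀.
Differentiate: ansatz ord ≤ ord L₀ ⇒ L.
L = (-2 - 8·x) + (-1 - 4·x - 4·x^2)·Dx  (order 1).
h: a_k = 6, -12, 12, 8, -76, 1208/5, …
ICs: h(0) = 6.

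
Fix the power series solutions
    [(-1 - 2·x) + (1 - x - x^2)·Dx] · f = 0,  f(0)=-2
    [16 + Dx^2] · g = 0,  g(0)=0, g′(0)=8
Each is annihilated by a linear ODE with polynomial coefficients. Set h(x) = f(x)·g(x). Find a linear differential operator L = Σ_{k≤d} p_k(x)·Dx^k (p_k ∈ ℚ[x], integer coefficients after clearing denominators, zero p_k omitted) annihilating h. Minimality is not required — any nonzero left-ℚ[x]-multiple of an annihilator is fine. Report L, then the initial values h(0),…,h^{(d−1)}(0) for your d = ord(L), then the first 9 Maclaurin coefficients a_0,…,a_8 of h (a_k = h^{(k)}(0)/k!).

L = (-14 + 16·x + 16·x^2) + (2 + 4·x)·Dx + (-1 + x + x^2)·Dx^2  (order 2).
h: a_k = 0, -16, -16, 32/3, -16/3, -144/5, -512/15, -15728/315, -5296/63, …
ICs: h(0) = 0, h′(0) = -16.

f: a_k = -2, -2, -4, -6, -10, -16, -26, -42, -68, …
g: a_k = 0, 8, 0, -64/3, 0, 256/15, 0, -2048/315, 0, …
L₀ := L_f ⊗_s L_g (sym. prod.), ord ≤ 2.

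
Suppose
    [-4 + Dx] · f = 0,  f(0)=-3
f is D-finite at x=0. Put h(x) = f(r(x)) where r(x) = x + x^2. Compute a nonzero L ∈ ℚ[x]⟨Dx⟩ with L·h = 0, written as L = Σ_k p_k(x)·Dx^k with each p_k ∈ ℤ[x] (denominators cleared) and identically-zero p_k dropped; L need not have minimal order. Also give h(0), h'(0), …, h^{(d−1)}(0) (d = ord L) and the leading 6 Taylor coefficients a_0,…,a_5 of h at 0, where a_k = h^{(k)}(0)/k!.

f: a_k = -3, -12, -24, -32, -32, -128/5, …
L₀ from L_f via x↦r, Dx↦r'^{-1}Dx.
L = (-4 - 8·x) + Dx  (order 1).
h: a_k = -3, -12, -36, -80, -152, -1248/5, …
ICs: h(0) = -3.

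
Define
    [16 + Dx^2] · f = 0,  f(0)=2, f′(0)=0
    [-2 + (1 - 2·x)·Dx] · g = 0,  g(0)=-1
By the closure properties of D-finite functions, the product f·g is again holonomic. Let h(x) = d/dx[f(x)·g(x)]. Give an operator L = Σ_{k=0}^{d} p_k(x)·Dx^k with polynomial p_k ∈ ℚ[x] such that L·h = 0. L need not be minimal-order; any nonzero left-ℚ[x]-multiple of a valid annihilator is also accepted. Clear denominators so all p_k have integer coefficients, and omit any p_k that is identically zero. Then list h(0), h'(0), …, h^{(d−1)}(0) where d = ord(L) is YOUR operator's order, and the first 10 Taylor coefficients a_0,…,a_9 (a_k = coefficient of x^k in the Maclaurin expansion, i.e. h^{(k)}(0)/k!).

f: a_k = 2, 0, -16, 0, 64/3, 0, -512/45, 0, 1024/315, 0, …
g: a_k = -1, -2, -4, -8, -16, -32, -64, -128, -256, -512, …
L₀ := L_f ⊗_s L_g (sym. prod.), ord ≤ 2.
h=h₀': d/dx-closure on L₀ ⇒ L.
L = (8 - 64·x + 64·x^2) + (-4 + 8·x)·Dx + (1 - 4·x + 4·x^2)·Dx^2  (order 2).
h: a_k = -4, 16, 48, 128/3, 320/3, 4864/15, 34048/45, 536576/315, 134144/35, 24162304/2835, …
ICs: h(0) = -4, h′(0) = 16.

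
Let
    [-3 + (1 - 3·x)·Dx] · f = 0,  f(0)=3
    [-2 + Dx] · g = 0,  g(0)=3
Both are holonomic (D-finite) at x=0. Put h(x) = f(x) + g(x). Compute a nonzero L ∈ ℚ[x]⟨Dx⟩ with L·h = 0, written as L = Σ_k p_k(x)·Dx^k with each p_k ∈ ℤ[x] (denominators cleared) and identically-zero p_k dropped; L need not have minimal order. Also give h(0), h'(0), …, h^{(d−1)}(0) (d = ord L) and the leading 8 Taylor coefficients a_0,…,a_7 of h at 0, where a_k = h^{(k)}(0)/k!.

L = (-24 - 36·x) + (14 + 24·x - 36·x^2)·Dx + (-1 - 3·x + 18·x^2)·Dx^2  (order 2).
h: a_k = 6, 15, 33, 85, 245, 3649/5, 32809/15, 688913/105, …
ICs: h(0) = 6, h′(0) = 15.

f: a_k = 3, 9, 27, 81, 243, 729, 2187, 6561, …
g: a_k = 3, 6, 6, 4, 2, 4/5, 4/15, 8/105, …
L₀ := lclm(L_f,L_g); ord L₀ ≤ 1+1.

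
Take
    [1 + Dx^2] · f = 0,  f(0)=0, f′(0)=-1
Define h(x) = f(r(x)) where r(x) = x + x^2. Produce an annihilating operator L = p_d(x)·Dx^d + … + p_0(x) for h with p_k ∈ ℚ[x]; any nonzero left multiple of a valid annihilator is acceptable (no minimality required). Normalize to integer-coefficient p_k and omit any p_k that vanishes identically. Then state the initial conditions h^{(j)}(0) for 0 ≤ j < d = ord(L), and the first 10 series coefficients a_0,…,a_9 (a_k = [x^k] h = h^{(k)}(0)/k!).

f: a_k = 0, -1, 0, 1/6, 0, -1/120, 0, 1/5040, 0, -1/362880, …
Substitute x→r, Dx→(1/r')Dx; clear ⇒ L₀.
L = (1 + 6·x + 12·x^2 + 8·x^3) - 2·Dx + (1 + 2·x)·Dx^2  (order 2).
h: a_k = 0, -1, -1, 1/6, 1/2, 59/120, 1/8, -419/5040, -59/720, -13609/362880, …
ICs: h(0) = 0, h′(0) = -1.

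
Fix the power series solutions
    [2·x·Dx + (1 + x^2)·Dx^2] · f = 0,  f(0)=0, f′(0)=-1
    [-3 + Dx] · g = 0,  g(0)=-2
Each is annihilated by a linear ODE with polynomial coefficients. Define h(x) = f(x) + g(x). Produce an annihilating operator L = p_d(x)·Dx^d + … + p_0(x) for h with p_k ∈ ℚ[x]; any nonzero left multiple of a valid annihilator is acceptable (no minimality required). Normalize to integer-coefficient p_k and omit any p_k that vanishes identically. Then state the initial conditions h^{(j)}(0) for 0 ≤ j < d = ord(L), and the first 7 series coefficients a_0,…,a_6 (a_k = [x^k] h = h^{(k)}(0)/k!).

f: a_k = 0, -1, 0, 1/3, 0, -1/5, 0, …
g: a_k = -2, -6, -9, -9, -27/4, -81/20, -81/40, …
h₀=f+g: left-lcm gives L₀, ord ≤ 3.
L = (6 - 18·x - 18·x^2 - 18·x^3)·Dx + (-11 - 12·x^2 - 9·x^4)·Dx^2 + (3 + 2·x + 6·x^2 + 2·x^3 + 3·x^4)·Dx^3  (order 3).
h: a_k = -2, -7, -9, -26/3, -27/4, -17/4, -81/40, …
ICs: h(0) = -2, h′(0) = -7, h′′(0) = -18.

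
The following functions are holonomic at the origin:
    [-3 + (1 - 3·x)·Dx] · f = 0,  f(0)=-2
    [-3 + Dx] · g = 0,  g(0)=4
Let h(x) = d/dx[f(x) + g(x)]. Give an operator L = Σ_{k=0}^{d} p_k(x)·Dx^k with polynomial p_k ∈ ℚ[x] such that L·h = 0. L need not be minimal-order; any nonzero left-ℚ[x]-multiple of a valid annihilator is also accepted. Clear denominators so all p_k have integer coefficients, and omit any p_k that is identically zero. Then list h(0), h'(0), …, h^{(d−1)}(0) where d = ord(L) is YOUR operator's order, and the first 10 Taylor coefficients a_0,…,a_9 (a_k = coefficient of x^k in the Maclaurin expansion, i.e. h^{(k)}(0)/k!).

L = (36 + 54·x) + (-15 - 18·x + 27·x^2)·Dx + (1 - 9·x^2)·Dx^2  (order 2).
h: a_k = 6, 0, -108, -594, -4779/2, -87237/10, -612117/20, -14695911/140, -396807093/1120, -1322696871/1120, …
ICs: h(0) = 6, h′(0) = 0.

f: a_k = -2, -6, -18, -54, -162, -486, -1458, -4374, -13122, -39366, …
g: a_k = 4, 12, 18, 18, 27/2, 81/10, 81/20, 243/140, 729/1120, 243/1120, …
h₀=f+g: left-lcm gives L₀, ord ≤ 2.
Differentiate: ansatz ord ≤ ord L₀ ⇒ L.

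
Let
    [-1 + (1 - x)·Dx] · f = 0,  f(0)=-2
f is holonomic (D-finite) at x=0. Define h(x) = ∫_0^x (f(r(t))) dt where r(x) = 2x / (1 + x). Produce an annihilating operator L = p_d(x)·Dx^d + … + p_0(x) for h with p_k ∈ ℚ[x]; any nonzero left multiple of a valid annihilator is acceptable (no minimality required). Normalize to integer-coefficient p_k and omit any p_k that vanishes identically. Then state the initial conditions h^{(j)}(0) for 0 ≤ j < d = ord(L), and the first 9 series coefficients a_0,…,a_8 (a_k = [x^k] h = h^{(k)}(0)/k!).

L = 2·Dx + (-1 + x^2)·Dx^2  (order 2).
h: a_k = 0, -2, -2, -4/3, -1, -4/5, -2/3, -4/7, -1/2, …
ICs: h(0) = 0, h′(0) = -2.

f: a_k = -2, -2, -2, -2, -2, -2, -2, -2, -2, …
h₀=f(r): pull back L_f along r ⇒ L₀.
h=∫h₀ ⇒ L = L₀·Dx.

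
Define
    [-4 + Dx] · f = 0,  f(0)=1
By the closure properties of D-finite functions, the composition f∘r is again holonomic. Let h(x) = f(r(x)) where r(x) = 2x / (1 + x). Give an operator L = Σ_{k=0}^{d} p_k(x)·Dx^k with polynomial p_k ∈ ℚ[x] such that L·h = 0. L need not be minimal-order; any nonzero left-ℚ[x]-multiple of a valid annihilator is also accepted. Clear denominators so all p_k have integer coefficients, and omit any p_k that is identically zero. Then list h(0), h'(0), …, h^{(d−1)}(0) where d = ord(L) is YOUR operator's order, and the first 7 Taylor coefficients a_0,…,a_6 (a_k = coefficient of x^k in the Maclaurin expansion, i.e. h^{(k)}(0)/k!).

f: a_k = 1, 4, 8, 32/3, 32/3, 128/15, 256/45, …
L₀ from L_f via x↦r, Dx↦r'^{-1}Dx.
L = -8 + (1 + 2·x + x^2)·Dx  (order 1).
h: a_k = 1, 8, 24, 88/3, 8/3, -88/5, 184/45, …
ICs: h(0) = 1.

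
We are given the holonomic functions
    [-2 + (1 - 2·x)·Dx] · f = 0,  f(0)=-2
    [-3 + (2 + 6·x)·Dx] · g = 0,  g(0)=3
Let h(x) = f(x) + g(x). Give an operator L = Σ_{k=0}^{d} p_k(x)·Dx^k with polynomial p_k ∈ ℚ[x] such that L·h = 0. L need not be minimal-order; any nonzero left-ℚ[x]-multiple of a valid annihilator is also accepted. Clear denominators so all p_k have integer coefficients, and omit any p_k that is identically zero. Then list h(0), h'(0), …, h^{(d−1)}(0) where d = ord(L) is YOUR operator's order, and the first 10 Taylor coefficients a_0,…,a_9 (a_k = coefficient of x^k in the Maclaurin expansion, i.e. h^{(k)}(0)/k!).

f: a_k = -2, -4, -8, -16, -32, -64, -128, -256, -512, -1024, …
g: a_k = 3, 9/2, -27/8, 81/16, -1215/128, 5103/256, -45927/1024, 216513/2048, -8444007/32768, 42220035/65536, …
Sum ⇒ L₀ = lclm(L_f,L_g) in ℚ(x)⟨Dx⟩.
L = (-66 - 108·x) + (41 + 156·x + 324·x^2)·Dx + (-2 - 38·x - 24·x^2 + 216·x^3)·Dx^2  (order 2).
h: a_k = 1, 1/2, -91/8, -175/16, -5311/128, -11281/256, -176999/1024, -307775/2048, -25221223/32768, -24888829/65536, …
ICs: h(0) = 1, h′(0) = 1/2.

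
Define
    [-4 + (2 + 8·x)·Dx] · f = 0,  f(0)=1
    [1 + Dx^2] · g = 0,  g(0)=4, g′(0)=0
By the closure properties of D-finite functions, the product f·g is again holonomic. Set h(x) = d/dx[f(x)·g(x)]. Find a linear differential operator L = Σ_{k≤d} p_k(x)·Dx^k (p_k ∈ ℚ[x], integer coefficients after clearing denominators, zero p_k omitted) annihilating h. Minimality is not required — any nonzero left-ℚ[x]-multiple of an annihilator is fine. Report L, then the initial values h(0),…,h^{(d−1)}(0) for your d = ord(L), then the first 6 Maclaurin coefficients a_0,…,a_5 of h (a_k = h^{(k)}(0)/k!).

f: a_k = 1, 2, -2, 4, -10, 28, …
g: a_k = 4, 0, -2, 0, 1/6, 0, …
h₀=f·g: eliminate ⇒ L₀, order ≤ 1·2.
h=h₀': d/dx-closure on L₀ ⇒ L.
L = (-7 + 336·x + 736·x^2 + 256·x^3 + 256·x^4) + (44 + 144·x - 192·x^2 - 256·x^3)·Dx + (13 + 112·x + 288·x^2 + 256·x^3 + 256·x^4)·Dx^2  (order 2).
h: a_k = 8, -20, 36, -430/3, 1565/3, -56941/30, …
ICs: h(0) = 8, h′(0) = -20.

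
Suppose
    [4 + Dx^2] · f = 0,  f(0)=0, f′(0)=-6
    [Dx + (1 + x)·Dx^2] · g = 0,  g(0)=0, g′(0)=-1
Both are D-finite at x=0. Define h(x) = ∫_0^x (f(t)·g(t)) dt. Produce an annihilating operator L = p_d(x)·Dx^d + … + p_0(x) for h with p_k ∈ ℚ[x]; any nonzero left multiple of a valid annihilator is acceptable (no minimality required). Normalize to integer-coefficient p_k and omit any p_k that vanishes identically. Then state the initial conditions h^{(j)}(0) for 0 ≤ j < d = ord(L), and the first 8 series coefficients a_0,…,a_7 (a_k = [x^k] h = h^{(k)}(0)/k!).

L = (168 + 864·x + 1456·x^2 + 1024·x^3 + 256·x^4)·Dx + (112 + 368·x + 384·x^2 + 128·x^3)·Dx^2 + (102 + 464·x + 744·x^2 + 512·x^3 + 128·x^4)·Dx^3 + (28 + 92·x + 96·x^2 + 32·x^3)·Dx^4 + (15 + 62·x + 95·x^2 + 64·x^3 + 16·x^4)·Dx^5  (order 5).
h: a_k = 0, 0, 0, 2, -3/4, -2/5, 1/12, 2/21, …
ICs: h(0) = 0, h′(0) = 0, h′′(0) = 0, h′′′(0) = 12, h′′′′(0) = -18.

f: a_k = 0, -6, 0, 4, 0, -4/5, 0, 8/105, …
g: a_k = 0, -1, 1/2, -1/3, 1/4, -1/5, 1/6, -1/7, …
Product ⇒ symmetric product L₀, ord ≤ 4.
h=∫₀ˣh₀: take L = L₀·Dx.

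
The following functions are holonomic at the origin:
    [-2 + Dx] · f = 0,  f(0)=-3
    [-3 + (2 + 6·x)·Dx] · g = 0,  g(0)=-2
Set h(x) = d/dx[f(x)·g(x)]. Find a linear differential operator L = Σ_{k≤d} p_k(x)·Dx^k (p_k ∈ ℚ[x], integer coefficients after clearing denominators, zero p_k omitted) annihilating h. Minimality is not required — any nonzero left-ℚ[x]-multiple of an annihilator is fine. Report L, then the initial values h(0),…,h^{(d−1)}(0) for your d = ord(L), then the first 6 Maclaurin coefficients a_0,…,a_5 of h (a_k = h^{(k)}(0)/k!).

f: a_k = -3, -6, -6, -4, -2, -4/5, …
g: a_k = -2, -3, 9/4, -27/8, 405/64, -1701/128, …
Sym-product of L_f,L_g gives L₀ (≤ ord 1).
h₀' ⇒ L via d/dx closure of L₀.
L = (31 + 168·x + 144·x^2) + (-14 - 66·x - 72·x^2)·Dx  (order 1).
h: a_k = 21, 93/2, 543/8, 241/16, 13279/128, -276497/1280, …
ICs: h(0) = 21.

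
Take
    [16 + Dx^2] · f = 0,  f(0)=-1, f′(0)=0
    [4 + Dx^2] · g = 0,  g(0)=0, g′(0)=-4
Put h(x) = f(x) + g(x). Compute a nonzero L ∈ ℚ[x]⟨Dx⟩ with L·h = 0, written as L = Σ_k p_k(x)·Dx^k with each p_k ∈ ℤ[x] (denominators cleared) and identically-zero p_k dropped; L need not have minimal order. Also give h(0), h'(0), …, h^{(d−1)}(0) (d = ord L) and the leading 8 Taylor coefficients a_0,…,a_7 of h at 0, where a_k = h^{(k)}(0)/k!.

L = 64 + 20·Dx^2 + Dx^4  (order 4).
h: a_k = -1, -4, 8, 8/3, -32/3, -8/15, 256/45, 16/315, …
ICs: h(0) = -1, h′(0) = -4, h′′(0) = 16, h′′′(0) = 16.

f: a_k = -1, 0, 8, 0, -32/3, 0, 256/45, 0, …
g: a_k = 0, -4, 0, 8/3, 0, -8/15, 0, 16/315, …
Weyl lclm of L_f,L_g ⇒ L₀ (ord ≤ 4).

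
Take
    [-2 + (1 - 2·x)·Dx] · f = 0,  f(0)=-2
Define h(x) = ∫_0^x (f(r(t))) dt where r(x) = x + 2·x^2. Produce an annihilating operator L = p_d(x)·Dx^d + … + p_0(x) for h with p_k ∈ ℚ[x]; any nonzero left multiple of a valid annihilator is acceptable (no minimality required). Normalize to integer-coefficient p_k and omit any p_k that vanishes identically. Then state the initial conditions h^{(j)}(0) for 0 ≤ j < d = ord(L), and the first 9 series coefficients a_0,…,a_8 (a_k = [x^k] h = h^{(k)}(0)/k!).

L = (2 + 8·x)·Dx + (-1 + 2·x + 4·x^2)·Dx^2  (order 2).
h: a_k = 0, -2, -2, -16/3, -12, -32, -256/3, -1664/7, -672, …
ICs: h(0) = 0, h′(0) = -2.

f: a_k = -2, -4, -8, -16, -32, -64, -128, -256, -512, …
Substitute x→r, Dx→(1/r')Dx; clear ⇒ L₀.
h=∫₀ˣh₀: take L = L₀·Dx.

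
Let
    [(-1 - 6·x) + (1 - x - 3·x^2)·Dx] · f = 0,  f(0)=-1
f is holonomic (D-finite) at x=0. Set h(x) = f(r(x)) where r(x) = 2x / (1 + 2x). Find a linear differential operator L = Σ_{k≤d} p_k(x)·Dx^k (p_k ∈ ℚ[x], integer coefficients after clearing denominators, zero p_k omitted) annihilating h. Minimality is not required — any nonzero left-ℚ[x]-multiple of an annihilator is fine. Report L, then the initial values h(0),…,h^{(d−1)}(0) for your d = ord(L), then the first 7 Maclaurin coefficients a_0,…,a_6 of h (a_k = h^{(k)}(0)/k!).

L = (2 + 28·x) + (-1 - 4·x + 8·x^2 + 24·x^3)·Dx  (order 1).
h: a_k = -1, -2, -12, 0, -144, 288, -2304, …
ICs: h(0) = -1.

f: a_k = -1, -1, -4, -7, -19, -40, -97, …
h₀=f(r): pull back L_f along r ⇒ L₀.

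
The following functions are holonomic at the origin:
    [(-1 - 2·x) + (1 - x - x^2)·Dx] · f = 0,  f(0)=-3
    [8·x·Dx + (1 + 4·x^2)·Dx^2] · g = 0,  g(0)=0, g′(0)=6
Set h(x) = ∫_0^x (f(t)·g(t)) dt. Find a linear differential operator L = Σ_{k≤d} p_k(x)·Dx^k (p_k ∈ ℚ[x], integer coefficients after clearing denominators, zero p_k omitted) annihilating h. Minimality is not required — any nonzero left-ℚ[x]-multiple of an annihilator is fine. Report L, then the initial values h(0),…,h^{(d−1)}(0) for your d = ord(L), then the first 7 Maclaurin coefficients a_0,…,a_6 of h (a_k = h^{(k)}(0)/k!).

f: a_k = -3, -3, -6, -9, -15, -24, -39, …
g: a_k = 0, 6, 0, -8, 0, 96/5, 0, …
f·g: L₀ = L_f ⊗_s L_g, ord ≤ 1·2.
Integrate: L := L₀·Dx.
L = (2 + 8·x + 24·x^2)·Dx + (2 - 4·x + 16·x^2 + 24·x^3)·Dx^2 + (-1 + x - 3·x^2 + 4·x^3 + 4·x^4)·Dx^3  (order 3).
h: a_k = 0, 0, -9, -6, -3, -6, -83/5, …
ICs: h(0) = 0, h′(0) = 0, h′′(0) = -18.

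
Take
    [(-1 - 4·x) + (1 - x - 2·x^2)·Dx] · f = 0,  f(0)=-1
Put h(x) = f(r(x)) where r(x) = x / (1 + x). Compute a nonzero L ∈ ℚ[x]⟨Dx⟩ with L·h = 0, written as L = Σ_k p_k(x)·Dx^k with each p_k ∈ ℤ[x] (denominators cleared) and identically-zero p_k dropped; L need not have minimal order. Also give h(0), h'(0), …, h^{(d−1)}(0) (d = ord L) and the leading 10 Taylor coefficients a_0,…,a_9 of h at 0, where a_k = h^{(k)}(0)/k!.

f: a_k = -1, -1, -3, -5, -11, -21, -43, -85, -171, -341, …
f∘r: x↦r, Dx↦Dx/r' in L_f ⇒ L₀.
L = (1 + 5·x) + (-1 - 2·x + x^2 + 2·x^3)·Dx  (order 1).
h: a_k = -1, -1, -2, 0, -4, 4, -12, 20, -44, 84, …
ICs: h(0) = -1.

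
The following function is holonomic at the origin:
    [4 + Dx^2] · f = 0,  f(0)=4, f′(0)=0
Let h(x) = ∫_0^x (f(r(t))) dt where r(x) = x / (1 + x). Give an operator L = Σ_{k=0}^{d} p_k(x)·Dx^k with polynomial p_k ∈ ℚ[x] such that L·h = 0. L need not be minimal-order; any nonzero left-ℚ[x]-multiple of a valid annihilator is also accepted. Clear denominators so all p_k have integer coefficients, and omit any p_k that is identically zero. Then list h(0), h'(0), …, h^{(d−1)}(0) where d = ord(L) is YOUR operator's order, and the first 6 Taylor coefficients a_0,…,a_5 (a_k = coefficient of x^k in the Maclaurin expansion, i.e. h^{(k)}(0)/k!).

f: a_k = 4, 0, -8, 0, 8/3, 0, …
L₀ from L_f via x↦r, Dx↦r'^{-1}Dx.
h=∫₀ˣh₀: take L = L₀·Dx.
L = 4·Dx + (2 + 6·x + 6·x^2 + 2·x^3)·Dx^2 + (1 + 4·x + 6·x^2 + 4·x^3 + x^4)·Dx^3  (order 3).
h: a_k = 0, 4, 0, -8/3, 4, -64/15, …
ICs: h(0) = 0, h′(0) = 4, h′′(0) = 0.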